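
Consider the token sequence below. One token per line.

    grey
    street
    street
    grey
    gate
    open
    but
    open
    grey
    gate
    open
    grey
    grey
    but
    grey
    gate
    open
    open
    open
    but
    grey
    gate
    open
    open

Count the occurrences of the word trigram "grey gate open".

Scanning the 22 overlapping trigram windows for "grey gate open":
  position 4–6: grey gate open
  position 9–11: grey gate open
  position 15–17: grey gate open
  position 21–23: grey gate open

4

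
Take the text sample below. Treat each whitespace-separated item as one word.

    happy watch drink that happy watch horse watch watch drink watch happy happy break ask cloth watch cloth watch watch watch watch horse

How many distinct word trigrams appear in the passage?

23 tokens → 21 trigram windows in total.
Repeated trigrams (each contributes count−1 duplicates):
  watch watch watch: 2
1 duplicate windows → 21 − 1 = 20 distinct.

20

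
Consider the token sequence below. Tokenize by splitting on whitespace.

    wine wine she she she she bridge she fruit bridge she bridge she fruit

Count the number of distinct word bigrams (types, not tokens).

7

14 tokens → 13 bigram windows in total.
Repeated bigrams (each contributes count−1 duplicates):
  bridge she: 3
  she she: 3
  she bridge: 2
  she fruit: 2
6 duplicate windows → 13 − 6 = 7 distinct.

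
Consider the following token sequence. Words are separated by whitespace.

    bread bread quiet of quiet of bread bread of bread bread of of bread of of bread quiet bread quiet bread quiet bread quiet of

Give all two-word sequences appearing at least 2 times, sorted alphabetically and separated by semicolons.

Bigram counts meeting the condition (at least 2 times):
  bread bread: 3
  bread of: 3
  bread quiet: 5
  of bread: 4
  of of: 2
  quiet bread: 3
  quiet of: 3

bread bread; bread of; bread quiet; of bread; of of; quiet bread; quiet of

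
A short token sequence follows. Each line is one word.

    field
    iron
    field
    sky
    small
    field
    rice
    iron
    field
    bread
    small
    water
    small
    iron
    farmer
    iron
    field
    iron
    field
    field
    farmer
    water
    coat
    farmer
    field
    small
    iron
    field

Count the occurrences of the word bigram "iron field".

Scanning the 27 overlapping bigram windows for "iron field":
  position 2–3: iron field
  position 8–9: iron field
  position 16–17: iron field
  position 18–19: iron field
  position 27–28: iron field

5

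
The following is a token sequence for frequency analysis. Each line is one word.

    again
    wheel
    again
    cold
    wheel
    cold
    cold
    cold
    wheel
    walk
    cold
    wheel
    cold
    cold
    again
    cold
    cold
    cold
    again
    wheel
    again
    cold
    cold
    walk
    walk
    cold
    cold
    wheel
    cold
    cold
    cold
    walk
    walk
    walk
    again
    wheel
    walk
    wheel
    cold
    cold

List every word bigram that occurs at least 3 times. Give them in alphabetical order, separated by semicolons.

Bigram counts meeting the condition (at least 3 times):
  again cold: 3
  again wheel: 3
  cold cold: 10
  cold wheel: 4
  walk walk: 3
  wheel cold: 4

again cold; again wheel; cold cold; cold wheel; walk walk; wheel cold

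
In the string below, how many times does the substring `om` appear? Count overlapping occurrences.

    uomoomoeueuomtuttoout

3

Sliding a length-2 window over the 21 characters (20 positions):
  position 2–3: om
  position 5–6: om
  position 12–13: om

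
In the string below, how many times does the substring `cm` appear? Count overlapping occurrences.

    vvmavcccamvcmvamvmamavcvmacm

Sliding a length-2 window over the 28 characters (27 positions):
  position 12–13: cm
  position 27–28: cm

2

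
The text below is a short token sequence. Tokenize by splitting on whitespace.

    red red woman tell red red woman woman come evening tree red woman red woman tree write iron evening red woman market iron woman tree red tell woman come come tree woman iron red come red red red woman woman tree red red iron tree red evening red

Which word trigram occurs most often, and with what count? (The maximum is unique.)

"red red woman", 3 times

Trigram frequencies (highest first):
  red red woman: 3
  red woman woman: 2
  woman tree red: 2
  red woman tell: 1
  woman tell red: 1
  tell red red: 1
  … (36 more, each ≤ 1)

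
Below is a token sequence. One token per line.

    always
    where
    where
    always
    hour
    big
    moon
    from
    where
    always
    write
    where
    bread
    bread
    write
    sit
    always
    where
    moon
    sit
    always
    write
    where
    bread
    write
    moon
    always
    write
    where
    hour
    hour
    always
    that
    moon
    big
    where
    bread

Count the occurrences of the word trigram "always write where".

Scanning the 35 overlapping trigram windows for "always write where":
  position 10–12: always write where
  position 21–23: always write where
  position 27–29: always write where

3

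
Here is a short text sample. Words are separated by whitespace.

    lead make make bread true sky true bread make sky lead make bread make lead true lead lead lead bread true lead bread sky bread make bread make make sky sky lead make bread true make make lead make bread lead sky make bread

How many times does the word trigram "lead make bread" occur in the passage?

3

Scanning the 42 overlapping trigram windows for "lead make bread":
  position 11–13: lead make bread
  position 32–34: lead make bread
  position 38–40: lead make bread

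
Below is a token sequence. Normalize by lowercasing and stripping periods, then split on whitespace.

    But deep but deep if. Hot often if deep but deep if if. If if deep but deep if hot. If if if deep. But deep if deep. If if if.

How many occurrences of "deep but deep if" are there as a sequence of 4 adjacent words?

Scanning the 28 overlapping 4-gram windows for "deep but deep if":
  position 2–5: deep but deep if
  position 9–12: deep but deep if
  position 16–19: deep but deep if
  position 24–27: deep but deep if

4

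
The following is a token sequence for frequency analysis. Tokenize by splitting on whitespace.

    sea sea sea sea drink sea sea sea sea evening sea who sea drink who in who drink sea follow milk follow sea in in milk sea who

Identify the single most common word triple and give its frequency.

Trigram frequencies (highest first):
  sea sea sea: 4
  sea sea drink: 1
  sea drink sea: 1
  drink sea sea: 1
  sea sea evening: 1
  sea evening sea: 1
  … (17 more, each ≤ 1)

"sea sea sea", 4 times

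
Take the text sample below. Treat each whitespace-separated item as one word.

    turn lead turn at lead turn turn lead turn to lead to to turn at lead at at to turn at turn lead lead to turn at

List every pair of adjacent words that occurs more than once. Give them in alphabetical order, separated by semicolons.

at lead; lead to; lead turn; to turn; turn at; turn lead

Bigram counts meeting the condition (more than once):
  at lead: 2
  lead to: 2
  lead turn: 3
  to turn: 3
  turn at: 4
  turn lead: 3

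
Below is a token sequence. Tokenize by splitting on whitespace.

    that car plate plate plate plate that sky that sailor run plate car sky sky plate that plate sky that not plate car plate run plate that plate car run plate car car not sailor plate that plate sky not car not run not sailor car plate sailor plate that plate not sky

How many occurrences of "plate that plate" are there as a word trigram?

Scanning the 51 overlapping trigram windows for "plate that plate":
  position 16–18: plate that plate
  position 26–28: plate that plate
  position 36–38: plate that plate
  position 49–51: plate that plate

4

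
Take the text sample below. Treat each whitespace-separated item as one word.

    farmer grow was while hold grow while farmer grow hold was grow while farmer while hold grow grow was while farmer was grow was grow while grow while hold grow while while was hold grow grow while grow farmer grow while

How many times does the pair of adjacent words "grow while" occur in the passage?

7

Scanning the 40 overlapping bigram windows for "grow while":
  position 6–7: grow while
  position 12–13: grow while
  position 25–26: grow while
  position 27–28: grow while
  position 30–31: grow while
  position 36–37: grow while
  position 40–41: grow while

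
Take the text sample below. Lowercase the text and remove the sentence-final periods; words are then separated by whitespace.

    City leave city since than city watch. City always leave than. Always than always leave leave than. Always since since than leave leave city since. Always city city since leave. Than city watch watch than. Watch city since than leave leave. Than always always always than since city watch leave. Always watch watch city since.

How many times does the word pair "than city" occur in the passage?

2

Scanning the 54 overlapping bigram windows for "than city":
  position 5–6: than city
  position 31–32: than city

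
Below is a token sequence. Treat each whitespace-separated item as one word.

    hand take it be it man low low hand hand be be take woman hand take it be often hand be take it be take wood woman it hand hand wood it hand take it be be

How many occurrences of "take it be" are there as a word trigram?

4

Scanning the 35 overlapping trigram windows for "take it be":
  position 2–4: take it be
  position 16–18: take it be
  position 22–24: take it be
  position 34–36: take it be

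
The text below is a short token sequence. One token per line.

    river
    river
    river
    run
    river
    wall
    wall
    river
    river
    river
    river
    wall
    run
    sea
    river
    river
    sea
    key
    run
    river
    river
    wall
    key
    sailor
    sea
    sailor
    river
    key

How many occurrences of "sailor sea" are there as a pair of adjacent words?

Scanning the 27 overlapping bigram windows for "sailor sea":
  position 24–25: sailor sea

1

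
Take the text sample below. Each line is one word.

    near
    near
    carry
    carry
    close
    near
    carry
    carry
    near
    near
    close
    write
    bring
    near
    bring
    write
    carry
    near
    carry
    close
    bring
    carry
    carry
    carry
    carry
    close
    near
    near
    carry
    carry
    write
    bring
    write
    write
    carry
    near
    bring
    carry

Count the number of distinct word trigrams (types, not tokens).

38 tokens → 36 trigram windows in total.
Repeated trigrams (each contributes count−1 duplicates):
  near carry carry: 3
  carry carry carry: 2
  carry carry close: 2
  carry close near: 2
  near near carry: 2
  write carry near: 2
7 duplicate windows → 36 − 7 = 29 distinct.

29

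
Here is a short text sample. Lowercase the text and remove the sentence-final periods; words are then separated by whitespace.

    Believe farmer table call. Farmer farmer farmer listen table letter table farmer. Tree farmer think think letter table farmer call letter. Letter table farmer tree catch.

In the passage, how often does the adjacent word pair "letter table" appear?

3

Scanning the 25 overlapping bigram windows for "letter table":
  position 10–11: letter table
  position 17–18: letter table
  position 22–23: letter table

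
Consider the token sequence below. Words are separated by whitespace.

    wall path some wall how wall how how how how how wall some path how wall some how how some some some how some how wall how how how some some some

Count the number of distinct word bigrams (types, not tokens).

12

32 tokens → 31 bigram windows in total.
Repeated bigrams (each contributes count−1 duplicates):
  how how: 7
  how wall: 4
  some some: 4
  how some: 3
  some how: 3
  wall how: 3
  wall some: 2
19 duplicate windows → 31 − 19 = 12 distinct.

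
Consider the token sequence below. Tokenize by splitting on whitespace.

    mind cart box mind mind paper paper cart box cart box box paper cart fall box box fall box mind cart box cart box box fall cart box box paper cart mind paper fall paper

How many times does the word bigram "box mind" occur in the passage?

Scanning the 34 overlapping bigram windows for "box mind":
  position 3–4: box mind
  position 19–20: box mind

2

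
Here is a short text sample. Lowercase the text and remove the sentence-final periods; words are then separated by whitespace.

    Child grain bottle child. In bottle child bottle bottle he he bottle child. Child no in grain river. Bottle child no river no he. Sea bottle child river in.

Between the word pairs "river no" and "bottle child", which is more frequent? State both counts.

"bottle child" (5 vs 1)

"river no": 1 occurrence
"bottle child": 5 occurrences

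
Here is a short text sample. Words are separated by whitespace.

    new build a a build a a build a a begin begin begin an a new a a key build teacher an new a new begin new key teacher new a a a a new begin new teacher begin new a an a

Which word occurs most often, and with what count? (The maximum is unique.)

Unigram frequencies (highest first):
  a: 16
  new: 9
  begin: 6
  build: 4
  an: 3
  teacher: 3
  … (1 more, each ≤ 2)

"a", 16 times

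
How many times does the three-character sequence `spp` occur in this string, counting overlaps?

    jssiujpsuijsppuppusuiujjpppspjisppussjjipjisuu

2

Sliding a length-3 window over the 46 characters (44 positions):
  position 12–14: spp
  position 32–34: spp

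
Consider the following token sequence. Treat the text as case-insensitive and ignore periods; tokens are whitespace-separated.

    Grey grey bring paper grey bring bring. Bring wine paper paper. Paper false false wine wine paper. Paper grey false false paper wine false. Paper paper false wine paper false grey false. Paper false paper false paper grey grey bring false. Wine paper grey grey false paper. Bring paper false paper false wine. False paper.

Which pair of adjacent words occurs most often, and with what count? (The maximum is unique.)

"false paper", 8 times

Bigram frequencies (highest first):
  false paper: 8
  paper false: 7
  paper grey: 4
  wine paper: 4
  paper paper: 4
  false wine: 4
  … (13 more, each ≤ 3)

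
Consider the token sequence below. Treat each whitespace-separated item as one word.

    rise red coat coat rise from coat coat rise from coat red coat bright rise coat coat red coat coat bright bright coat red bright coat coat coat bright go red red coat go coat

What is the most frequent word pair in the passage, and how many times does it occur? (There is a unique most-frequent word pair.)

Bigram frequencies (highest first):
  coat coat: 6
  red coat: 4
  coat red: 3
  coat bright: 3
  coat rise: 2
  rise from: 2
  … (12 more, each ≤ 2)

"coat coat", 6 times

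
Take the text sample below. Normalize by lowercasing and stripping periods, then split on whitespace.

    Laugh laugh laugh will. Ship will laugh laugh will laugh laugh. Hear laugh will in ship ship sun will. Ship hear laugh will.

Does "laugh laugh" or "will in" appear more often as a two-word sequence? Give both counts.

"laugh laugh": 4 occurrences
"will in": 1 occurrence

"laugh laugh" (4 vs 1)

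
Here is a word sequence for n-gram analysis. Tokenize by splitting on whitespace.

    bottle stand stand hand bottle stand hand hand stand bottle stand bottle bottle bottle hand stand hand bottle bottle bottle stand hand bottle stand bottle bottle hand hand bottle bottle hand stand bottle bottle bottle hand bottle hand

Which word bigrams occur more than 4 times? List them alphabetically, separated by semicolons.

Bigram counts meeting the condition (more than 4 times):
  bottle bottle: 8
  bottle hand: 5
  bottle stand: 5
  hand bottle: 5

bottle bottle; bottle hand; bottle stand; hand bottle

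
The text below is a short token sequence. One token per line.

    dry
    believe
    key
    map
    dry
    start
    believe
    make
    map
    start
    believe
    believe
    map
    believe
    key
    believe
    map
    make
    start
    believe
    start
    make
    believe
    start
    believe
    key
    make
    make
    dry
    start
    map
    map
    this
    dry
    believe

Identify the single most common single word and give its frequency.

"believe", 10 times

Unigram frequencies (highest first):
  believe: 10
  map: 6
  start: 6
  make: 5
  dry: 4
  key: 3
  … (1 more, each ≤ 1)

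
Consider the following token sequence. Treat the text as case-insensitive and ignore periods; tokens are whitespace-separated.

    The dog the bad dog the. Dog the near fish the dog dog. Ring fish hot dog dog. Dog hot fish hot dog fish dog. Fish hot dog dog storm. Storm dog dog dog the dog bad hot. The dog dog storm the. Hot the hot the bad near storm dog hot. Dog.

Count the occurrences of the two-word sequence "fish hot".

Scanning the 52 overlapping bigram windows for "fish hot":
  position 15–16: fish hot
  position 21–22: fish hot
  position 26–27: fish hot

3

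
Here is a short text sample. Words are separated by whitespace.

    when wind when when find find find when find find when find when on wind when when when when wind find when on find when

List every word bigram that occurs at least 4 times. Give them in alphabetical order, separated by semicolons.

find when; when when

Bigram counts meeting the condition (at least 4 times):
  find when: 5
  when when: 4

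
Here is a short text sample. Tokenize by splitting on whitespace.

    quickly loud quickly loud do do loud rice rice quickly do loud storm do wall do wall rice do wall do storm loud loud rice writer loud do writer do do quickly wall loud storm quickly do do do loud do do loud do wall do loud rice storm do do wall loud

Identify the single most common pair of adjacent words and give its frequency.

"do do", 6 times

Bigram frequencies (highest first):
  do do: 6
  do loud: 5
  do wall: 5
  loud do: 4
  loud rice: 3
  wall do: 3
  … (21 more, each ≤ 2)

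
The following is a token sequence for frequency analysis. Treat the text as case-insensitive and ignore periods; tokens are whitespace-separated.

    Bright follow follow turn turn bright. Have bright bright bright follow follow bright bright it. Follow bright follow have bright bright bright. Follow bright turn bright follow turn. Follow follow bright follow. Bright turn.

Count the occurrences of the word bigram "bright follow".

Scanning the 33 overlapping bigram windows for "bright follow":
  position 1–2: bright follow
  position 10–11: bright follow
  position 17–18: bright follow
  position 22–23: bright follow
  position 26–27: bright follow
  position 31–32: bright follow

6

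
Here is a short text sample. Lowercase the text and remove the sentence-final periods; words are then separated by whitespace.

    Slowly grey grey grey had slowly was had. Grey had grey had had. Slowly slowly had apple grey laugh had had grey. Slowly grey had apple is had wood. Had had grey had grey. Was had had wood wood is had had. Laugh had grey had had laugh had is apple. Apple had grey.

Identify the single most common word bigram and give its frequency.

"had grey", 7 times

Bigram frequencies (highest first):
  had grey: 7
  grey had: 6
  had had: 6
  laugh had: 3
  slowly grey: 2
  grey grey: 2
  … (21 more, each ≤ 2)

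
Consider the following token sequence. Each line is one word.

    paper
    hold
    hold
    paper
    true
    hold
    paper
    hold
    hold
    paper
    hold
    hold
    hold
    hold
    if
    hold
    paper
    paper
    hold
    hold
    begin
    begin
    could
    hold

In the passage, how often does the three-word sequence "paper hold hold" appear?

Scanning the 22 overlapping trigram windows for "paper hold hold":
  position 1–3: paper hold hold
  position 7–9: paper hold hold
  position 10–12: paper hold hold
  position 18–20: paper hold hold

4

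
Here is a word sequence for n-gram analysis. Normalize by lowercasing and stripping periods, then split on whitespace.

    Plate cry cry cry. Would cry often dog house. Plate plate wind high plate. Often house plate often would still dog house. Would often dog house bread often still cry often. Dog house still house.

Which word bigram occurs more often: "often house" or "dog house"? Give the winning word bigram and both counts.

"dog house" (4 vs 1)

"often house": 1 occurrence
"dog house": 4 occurrences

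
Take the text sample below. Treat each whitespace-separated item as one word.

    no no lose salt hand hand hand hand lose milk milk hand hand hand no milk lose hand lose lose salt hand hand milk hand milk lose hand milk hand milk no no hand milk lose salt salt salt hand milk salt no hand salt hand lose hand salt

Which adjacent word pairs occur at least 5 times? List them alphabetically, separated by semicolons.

Bigram counts meeting the condition (at least 5 times):
  hand hand: 6
  hand milk: 6

hand hand; hand milk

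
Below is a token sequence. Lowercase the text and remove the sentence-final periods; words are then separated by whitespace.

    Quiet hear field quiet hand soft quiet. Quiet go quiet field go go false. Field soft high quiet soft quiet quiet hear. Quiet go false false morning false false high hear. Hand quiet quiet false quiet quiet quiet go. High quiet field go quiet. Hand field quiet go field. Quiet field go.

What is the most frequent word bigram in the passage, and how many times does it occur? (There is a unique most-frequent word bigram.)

"quiet quiet", 5 times

Bigram frequencies (highest first):
  quiet quiet: 5
  quiet go: 4
  field quiet: 3
  quiet field: 3
  field go: 3
  quiet hear: 2
  … (25 more, each ≤ 2)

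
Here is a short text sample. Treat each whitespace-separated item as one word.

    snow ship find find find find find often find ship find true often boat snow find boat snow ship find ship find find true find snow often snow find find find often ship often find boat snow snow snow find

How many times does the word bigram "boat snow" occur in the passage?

Scanning the 39 overlapping bigram windows for "boat snow":
  position 14–15: boat snow
  position 17–18: boat snow
  position 36–37: boat snow

3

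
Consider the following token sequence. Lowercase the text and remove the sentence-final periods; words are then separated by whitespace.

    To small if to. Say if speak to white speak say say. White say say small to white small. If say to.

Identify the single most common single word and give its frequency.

"say", 6 times

Unigram frequencies (highest first):
  say: 6
  to: 5
  small: 3
  if: 3
  white: 3
  speak: 2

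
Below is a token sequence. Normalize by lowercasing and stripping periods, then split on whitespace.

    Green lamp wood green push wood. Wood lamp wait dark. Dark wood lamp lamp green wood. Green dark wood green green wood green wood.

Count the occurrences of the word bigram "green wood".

Scanning the 23 overlapping bigram windows for "green wood":
  position 15–16: green wood
  position 21–22: green wood
  position 23–24: green wood

3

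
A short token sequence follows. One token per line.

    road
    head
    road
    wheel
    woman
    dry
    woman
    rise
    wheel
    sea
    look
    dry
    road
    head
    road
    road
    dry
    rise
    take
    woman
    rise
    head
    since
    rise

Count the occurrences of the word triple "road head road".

2

Scanning the 22 overlapping trigram windows for "road head road":
  position 1–3: road head road
  position 13–15: road head road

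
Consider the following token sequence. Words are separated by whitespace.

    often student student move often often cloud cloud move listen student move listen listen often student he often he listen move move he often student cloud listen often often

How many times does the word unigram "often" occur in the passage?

8

Scanning the 29 tokens for "often":
  position 1: often
  position 5: often
  position 6: often
  position 15: often
  position 18: often
  position 24: often
  position 28: often
  position 29: often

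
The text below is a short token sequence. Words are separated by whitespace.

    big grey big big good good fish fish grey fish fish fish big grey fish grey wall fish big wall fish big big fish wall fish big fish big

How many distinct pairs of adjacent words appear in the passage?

15

29 tokens → 28 bigram windows in total.
Repeated bigrams (each contributes count−1 duplicates):
  fish big: 5
  fish fish: 3
  wall fish: 3
  big big: 2
  big fish: 2
  big grey: 2
  fish grey: 2
  grey fish: 2
13 duplicate windows → 28 − 13 = 15 distinct.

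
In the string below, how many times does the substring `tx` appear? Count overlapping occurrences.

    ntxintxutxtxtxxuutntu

Sliding a length-2 window over the 21 characters (20 positions):
  position 2–3: tx
  position 6–7: tx
  position 9–10: tx
  position 11–12: tx
  position 13–14: tx

5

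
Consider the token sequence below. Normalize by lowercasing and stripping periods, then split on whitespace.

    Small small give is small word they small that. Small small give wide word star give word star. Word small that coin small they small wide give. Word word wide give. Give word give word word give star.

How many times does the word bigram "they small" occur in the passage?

Scanning the 37 overlapping bigram windows for "they small":
  position 7–8: they small
  position 24–25: they small

2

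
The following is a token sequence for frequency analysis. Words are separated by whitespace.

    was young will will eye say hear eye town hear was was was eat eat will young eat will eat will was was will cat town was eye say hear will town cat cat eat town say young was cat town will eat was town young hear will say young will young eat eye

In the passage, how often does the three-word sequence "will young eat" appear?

2

Scanning the 52 overlapping trigram windows for "will young eat":
  position 16–18: will young eat
  position 51–53: will young eat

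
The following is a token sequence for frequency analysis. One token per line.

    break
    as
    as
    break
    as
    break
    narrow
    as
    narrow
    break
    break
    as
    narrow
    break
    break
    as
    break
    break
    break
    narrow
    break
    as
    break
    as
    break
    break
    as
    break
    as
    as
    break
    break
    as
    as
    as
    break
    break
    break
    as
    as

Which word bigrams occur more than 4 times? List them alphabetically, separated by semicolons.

Bigram counts meeting the condition (more than 4 times):
  as as: 5
  as break: 8
  break as: 10
  break break: 8

as as; as break; break as; break break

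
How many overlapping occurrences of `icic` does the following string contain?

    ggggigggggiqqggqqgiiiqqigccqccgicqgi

Sliding a length-4 window over the 36 characters (33 positions):
  (no match at any position)

0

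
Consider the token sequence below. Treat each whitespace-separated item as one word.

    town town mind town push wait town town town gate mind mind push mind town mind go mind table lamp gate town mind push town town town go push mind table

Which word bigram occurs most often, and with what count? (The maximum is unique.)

"town town", 5 times

Bigram frequencies (highest first):
  town town: 5
  town mind: 3
  mind town: 2
  mind push: 2
  push mind: 2
  mind table: 2
  … (14 more, each ≤ 1)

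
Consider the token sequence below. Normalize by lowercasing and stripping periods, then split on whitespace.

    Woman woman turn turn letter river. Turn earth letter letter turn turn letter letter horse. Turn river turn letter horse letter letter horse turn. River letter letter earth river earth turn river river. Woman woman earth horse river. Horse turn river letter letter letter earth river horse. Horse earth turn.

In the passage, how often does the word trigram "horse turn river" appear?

3

Scanning the 48 overlapping trigram windows for "horse turn river":
  position 15–17: horse turn river
  position 23–25: horse turn river
  position 39–41: horse turn river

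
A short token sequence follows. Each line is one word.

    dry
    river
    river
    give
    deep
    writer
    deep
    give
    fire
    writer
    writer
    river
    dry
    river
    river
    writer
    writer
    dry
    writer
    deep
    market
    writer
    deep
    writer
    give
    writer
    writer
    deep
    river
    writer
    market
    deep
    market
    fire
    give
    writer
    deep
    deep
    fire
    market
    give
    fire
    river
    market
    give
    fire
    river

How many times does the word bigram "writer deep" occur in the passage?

Scanning the 46 overlapping bigram windows for "writer deep":
  position 6–7: writer deep
  position 19–20: writer deep
  position 22–23: writer deep
  position 27–28: writer deep
  position 36–37: writer deep

5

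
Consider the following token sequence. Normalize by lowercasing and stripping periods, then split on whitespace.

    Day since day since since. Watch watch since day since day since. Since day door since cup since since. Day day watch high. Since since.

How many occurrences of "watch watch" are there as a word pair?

Scanning the 24 overlapping bigram windows for "watch watch":
  position 6–7: watch watch

1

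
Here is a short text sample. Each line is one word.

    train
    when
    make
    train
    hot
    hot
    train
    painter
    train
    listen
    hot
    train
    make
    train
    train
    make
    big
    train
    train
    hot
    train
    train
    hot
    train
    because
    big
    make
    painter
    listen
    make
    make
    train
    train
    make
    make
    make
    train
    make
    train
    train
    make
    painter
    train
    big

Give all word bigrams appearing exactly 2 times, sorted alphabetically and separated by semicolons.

Bigram counts meeting the condition (exactly 2 times):
  make painter: 2
  painter train: 2

make painter; painter train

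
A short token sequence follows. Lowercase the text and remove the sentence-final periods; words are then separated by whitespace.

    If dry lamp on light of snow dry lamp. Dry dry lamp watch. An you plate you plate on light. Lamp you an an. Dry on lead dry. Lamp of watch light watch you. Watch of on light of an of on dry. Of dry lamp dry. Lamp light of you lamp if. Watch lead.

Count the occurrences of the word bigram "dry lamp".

Scanning the 54 overlapping bigram windows for "dry lamp":
  position 2–3: dry lamp
  position 8–9: dry lamp
  position 11–12: dry lamp
  position 28–29: dry lamp
  position 45–46: dry lamp
  position 47–48: dry lamp

6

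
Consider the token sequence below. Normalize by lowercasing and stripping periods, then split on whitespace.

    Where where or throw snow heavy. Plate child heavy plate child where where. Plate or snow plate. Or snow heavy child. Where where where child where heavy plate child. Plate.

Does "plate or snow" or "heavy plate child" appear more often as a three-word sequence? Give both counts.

"plate or snow": 2 occurrences
"heavy plate child": 3 occurrences

"heavy plate child" (3 vs 2)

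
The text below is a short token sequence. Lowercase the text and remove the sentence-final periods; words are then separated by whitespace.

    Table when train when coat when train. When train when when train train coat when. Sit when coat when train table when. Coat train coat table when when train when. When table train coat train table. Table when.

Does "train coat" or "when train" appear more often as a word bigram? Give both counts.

"when train" (6 vs 3)

"train coat": 3 occurrences
"when train": 6 occurrences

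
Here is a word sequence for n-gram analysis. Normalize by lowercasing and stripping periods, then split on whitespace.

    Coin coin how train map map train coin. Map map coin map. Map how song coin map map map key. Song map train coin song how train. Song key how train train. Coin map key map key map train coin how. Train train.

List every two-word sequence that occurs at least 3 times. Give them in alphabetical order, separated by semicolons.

coin map; how train; map key; map map; map train; train coin

Bigram counts meeting the condition (at least 3 times):
  coin map: 4
  how train: 4
  map key: 3
  map map: 5
  map train: 3
  train coin: 4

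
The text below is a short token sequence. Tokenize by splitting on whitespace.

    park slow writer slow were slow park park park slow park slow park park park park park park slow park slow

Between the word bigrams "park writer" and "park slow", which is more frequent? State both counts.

"park writer": 0 occurrences
"park slow": 5 occurrences

"park slow" (5 vs 0)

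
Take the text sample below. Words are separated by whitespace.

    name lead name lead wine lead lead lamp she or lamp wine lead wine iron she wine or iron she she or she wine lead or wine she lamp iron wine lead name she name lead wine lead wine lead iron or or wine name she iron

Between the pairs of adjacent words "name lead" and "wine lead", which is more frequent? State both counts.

"wine lead" (6 vs 3)

"name lead": 3 occurrences
"wine lead": 6 occurrences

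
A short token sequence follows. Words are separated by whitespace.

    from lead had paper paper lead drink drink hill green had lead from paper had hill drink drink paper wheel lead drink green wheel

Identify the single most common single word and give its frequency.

Unigram frequencies (highest first):
  drink: 5
  lead: 4
  paper: 4
  had: 3
  from: 2
  hill: 2
  … (2 more, each ≤ 2)

"drink", 5 times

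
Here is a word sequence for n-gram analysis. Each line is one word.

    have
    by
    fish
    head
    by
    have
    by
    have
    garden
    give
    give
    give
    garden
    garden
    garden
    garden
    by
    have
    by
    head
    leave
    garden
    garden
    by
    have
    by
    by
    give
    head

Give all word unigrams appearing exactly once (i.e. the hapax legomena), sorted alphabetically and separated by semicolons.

fish; leave

Unigram counts meeting the condition (exactly once (i.e. the hapax legomena)):
  fish: 1
  leave: 1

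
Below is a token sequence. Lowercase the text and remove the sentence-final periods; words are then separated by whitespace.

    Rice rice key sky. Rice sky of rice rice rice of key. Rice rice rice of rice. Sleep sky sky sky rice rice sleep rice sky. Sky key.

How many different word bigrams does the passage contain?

15

28 tokens → 27 bigram windows in total.
Repeated bigrams (each contributes count−1 duplicates):
  rice rice: 6
  sky sky: 3
  of rice: 2
  rice of: 2
  rice sky: 2
  rice sleep: 2
  sky rice: 2
12 duplicate windows → 27 − 12 = 15 distinct.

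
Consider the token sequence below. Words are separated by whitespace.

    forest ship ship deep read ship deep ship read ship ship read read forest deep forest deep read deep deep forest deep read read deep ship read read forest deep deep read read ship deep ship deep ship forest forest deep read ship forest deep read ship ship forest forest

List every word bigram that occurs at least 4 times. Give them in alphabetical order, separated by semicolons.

Bigram counts meeting the condition (at least 4 times):
  deep read: 6
  deep ship: 4
  forest deep: 6
  read read: 4
  read ship: 5
  ship deep: 4

deep read; deep ship; forest deep; read read; read ship; ship deep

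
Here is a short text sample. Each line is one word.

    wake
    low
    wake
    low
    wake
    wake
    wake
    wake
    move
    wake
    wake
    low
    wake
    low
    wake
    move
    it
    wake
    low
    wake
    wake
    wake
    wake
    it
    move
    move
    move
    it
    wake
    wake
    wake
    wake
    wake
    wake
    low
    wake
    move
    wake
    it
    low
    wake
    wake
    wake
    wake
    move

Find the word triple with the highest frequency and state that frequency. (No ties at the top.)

"wake wake wake", 10 times

Trigram frequencies (highest first):
  wake wake wake: 10
  wake low wake: 6
  low wake wake: 3
  low wake low: 2
  wake wake move: 2
  wake move wake: 2
  … (15 more, each ≤ 2)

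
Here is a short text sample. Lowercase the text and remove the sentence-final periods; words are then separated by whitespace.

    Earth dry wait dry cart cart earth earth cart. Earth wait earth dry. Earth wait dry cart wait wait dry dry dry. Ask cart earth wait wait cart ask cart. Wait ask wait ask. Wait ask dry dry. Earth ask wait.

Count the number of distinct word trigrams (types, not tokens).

41 tokens → 39 trigram windows in total.
Repeated trigrams (each contributes count−1 duplicates):
  ask wait ask: 2
  cart earth wait: 2
  wait ask wait: 2
  wait dry cart: 2
4 duplicate windows → 39 − 4 = 35 distinct.

35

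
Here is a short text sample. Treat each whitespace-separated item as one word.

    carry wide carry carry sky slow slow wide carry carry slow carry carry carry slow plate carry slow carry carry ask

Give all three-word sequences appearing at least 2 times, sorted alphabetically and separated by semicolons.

Trigram counts meeting the condition (at least 2 times):
  carry carry slow: 2
  carry slow carry: 2
  slow carry carry: 2
  wide carry carry: 2

carry carry slow; carry slow carry; slow carry carry; wide carry carry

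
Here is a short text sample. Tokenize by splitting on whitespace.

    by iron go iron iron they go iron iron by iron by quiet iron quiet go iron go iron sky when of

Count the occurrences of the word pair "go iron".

4

Scanning the 21 overlapping bigram windows for "go iron":
  position 3–4: go iron
  position 7–8: go iron
  position 16–17: go iron
  position 18–19: go iron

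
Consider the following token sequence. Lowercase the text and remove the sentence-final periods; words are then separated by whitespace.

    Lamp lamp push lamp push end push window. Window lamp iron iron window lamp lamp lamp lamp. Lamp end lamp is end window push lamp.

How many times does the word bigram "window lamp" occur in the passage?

Scanning the 24 overlapping bigram windows for "window lamp":
  position 9–10: window lamp
  position 13–14: window lamp

2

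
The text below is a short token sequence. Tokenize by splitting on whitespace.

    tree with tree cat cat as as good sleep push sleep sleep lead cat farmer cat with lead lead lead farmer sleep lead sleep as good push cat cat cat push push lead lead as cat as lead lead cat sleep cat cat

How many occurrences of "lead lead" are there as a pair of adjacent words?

Scanning the 42 overlapping bigram windows for "lead lead":
  position 18–19: lead lead
  position 19–20: lead lead
  position 33–34: lead lead
  position 38–39: lead lead

4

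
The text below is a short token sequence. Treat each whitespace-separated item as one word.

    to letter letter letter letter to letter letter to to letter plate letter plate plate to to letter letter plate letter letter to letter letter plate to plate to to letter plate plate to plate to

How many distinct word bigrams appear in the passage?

36 tokens → 35 bigram windows in total.
Repeated bigrams (each contributes count−1 duplicates):
  letter letter: 7
  to letter: 6
  letter plate: 5
  plate to: 5
  letter to: 3
  to to: 3
  plate letter: 2
  plate plate: 2
  … (1 more repeated)
26 duplicate windows → 35 − 26 = 9 distinct.

9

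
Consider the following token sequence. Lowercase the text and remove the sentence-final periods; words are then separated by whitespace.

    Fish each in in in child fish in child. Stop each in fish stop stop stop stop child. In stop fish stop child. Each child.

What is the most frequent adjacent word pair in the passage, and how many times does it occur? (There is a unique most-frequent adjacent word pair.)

"stop stop", 3 times

Bigram frequencies (highest first):
  stop stop: 3
  each in: 2
  in in: 2
  in child: 2
  fish stop: 2
  stop child: 2
  … (11 more, each ≤ 1)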